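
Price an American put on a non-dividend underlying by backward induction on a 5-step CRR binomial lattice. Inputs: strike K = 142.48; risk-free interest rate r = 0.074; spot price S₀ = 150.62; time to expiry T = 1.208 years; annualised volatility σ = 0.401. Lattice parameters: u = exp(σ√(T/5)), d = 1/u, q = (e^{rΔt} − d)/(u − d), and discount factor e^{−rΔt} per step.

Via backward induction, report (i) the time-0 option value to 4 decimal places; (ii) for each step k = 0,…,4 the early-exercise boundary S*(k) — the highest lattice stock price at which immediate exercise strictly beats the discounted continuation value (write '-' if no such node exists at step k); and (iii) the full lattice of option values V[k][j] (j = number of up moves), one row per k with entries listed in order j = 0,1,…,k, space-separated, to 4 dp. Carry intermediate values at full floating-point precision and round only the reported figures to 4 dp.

price = 17.6524
boundary = - - - 83.3836 101.5503
tree:
17.6524
27.5147 8.2866
41.3205 14.5057 2.2770
59.0964 24.7849 4.6026 0.0000
74.0132 40.9297 9.3033 0.0000 0.0000
86.2615 59.0964 18.8050 0.0000 0.0000 0.0000

params: Δt=0.24160 u=1.21787 d=0.82111 q=0.49635 e^(-rΔt)=0.98228
t_5 payoffs: 86.2615 59.0964 18.8050 0.0000 0.0000 0.0000
t_4: node(4,0) S=68.4668 payoff=74.0132 vs cont=71.4885 → 74.0132 [stop]  node(4,1) S=101.5503 payoff=40.9297 vs cont=38.4050 → 40.9297 [stop]  node(4,2) S=150.6200 payoff=0.0000 vs cont=9.3033 → 9.3033 [wait]  node(4,3) S=223.4004 payoff=0.0000 vs cont=0.0000 → 0.0000 [wait]  node(4,4) S=331.3487 payoff=0.0000 vs cont=0.0000 → 0.0000 [wait]  ⇒ S*(4)=101.5503
t_3: node(3,0) S=83.3836 payoff=59.0964 vs cont=56.5717 → 59.0964 [stop]  node(3,1) S=123.6750 payoff=18.8050 vs cont=24.7849 → 24.7849 [wait]  node(3,2) S=183.4355 payoff=0.0000 vs cont=4.6026 → 4.6026 [wait]  node(3,3) S=272.0725 payoff=0.0000 vs cont=0.0000 → 0.0000 [wait]  ⇒ S*(3)=83.3836
t_2: node(2,0) S=101.5503 payoff=40.9297 vs cont=41.3205 → 41.3205 [wait]  node(2,1) S=150.6200 payoff=0.0000 vs cont=14.5057 → 14.5057 [wait]  node(2,2) S=223.4004 payoff=0.0000 vs cont=2.2770 → 2.2770 [wait]  ⇒ S*(2)=-
t_1: node(1,0) S=123.6750 payoff=18.8050 vs cont=27.5147 → 27.5147 [wait]  node(1,1) S=183.4355 payoff=0.0000 vs cont=8.2866 → 8.2866 [wait]  ⇒ S*(1)=-
t_0: node(0,0) S=150.6200 payoff=0.0000 vs cont=17.6524 → 17.6524 [wait]  ⇒ S*(0)=-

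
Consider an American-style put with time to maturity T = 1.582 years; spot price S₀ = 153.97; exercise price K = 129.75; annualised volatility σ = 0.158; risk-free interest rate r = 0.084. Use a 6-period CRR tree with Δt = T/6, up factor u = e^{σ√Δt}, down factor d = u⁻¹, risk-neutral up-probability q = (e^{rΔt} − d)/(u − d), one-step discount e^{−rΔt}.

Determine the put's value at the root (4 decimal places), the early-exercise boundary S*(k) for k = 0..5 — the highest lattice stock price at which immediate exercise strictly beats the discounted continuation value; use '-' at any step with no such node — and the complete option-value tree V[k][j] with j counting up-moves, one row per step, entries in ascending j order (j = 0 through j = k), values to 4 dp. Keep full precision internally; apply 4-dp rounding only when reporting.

params: Δt=0.26367 u=1.08451 d=0.92207 q=0.61760 e^(-rΔt)=0.97810
t_6 payoffs: 35.1200 18.4493 0.0000 0.0000 0.0000 0.0000 0.0000
t_5: node(5,0) S=102.6274 payoff=27.1226 vs cont=24.2805 → 27.1226 [stop]  node(5,1) S=120.7070 payoff=9.0430 vs cont=6.9006 → 9.0430 [stop]  node(5,2) S=141.9716 payoff=0.0000 vs cont=0.0000 → 0.0000 [wait]  node(5,3) S=166.9824 payoff=0.0000 vs cont=0.0000 → 0.0000 [wait]  node(5,4) S=196.3993 payoff=0.0000 vs cont=0.0000 → 0.0000 [wait]  node(5,5) S=230.9984 payoff=0.0000 vs cont=0.0000 → 0.0000 [wait]  ⇒ S*(5)=120.7070
t_4: node(4,0) S=111.3007 payoff=18.4493 vs cont=15.6072 → 18.4493 [stop]  node(4,1) S=130.9082 payoff=0.0000 vs cont=3.3823 → 3.3823 [wait]  node(4,2) S=153.9700 payoff=0.0000 vs cont=0.0000 → 0.0000 [wait]  node(4,3) S=181.0945 payoff=0.0000 vs cont=0.0000 → 0.0000 [wait]  node(4,4) S=212.9974 payoff=0.0000 vs cont=0.0000 → 0.0000 [wait]  ⇒ S*(4)=111.3007
t_3: node(3,0) S=120.7070 payoff=9.0430 vs cont=8.9437 → 9.0430 [stop]  node(3,1) S=141.9716 payoff=0.0000 vs cont=1.2651 → 1.2651 [wait]  node(3,2) S=166.9824 payoff=0.0000 vs cont=0.0000 → 0.0000 [wait]  node(3,3) S=196.3993 payoff=0.0000 vs cont=0.0000 → 0.0000 [wait]  ⇒ S*(3)=120.7070
t_2: node(2,0) S=130.9082 payoff=0.0000 vs cont=4.1465 → 4.1465 [wait]  node(2,1) S=153.9700 payoff=0.0000 vs cont=0.4732 → 0.4732 [wait]  node(2,2) S=181.0945 payoff=0.0000 vs cont=0.0000 → 0.0000 [wait]  ⇒ S*(2)=-
t_1: node(1,0) S=141.9716 payoff=0.0000 vs cont=1.8368 → 1.8368 [wait]  node(1,1) S=166.9824 payoff=0.0000 vs cont=0.1770 → 0.1770 [wait]  ⇒ S*(1)=-
t_0: node(0,0) S=153.9700 payoff=0.0000 vs cont=0.7939 → 0.7939 [wait]  ⇒ S*(0)=-

price = 0.7939
boundary = - - - 120.7070 111.3007 120.7070
tree:
0.7939
1.8368 0.1770
4.1465 0.4732 0.0000
9.0430 1.2651 0.0000 0.0000
18.4493 3.3823 0.0000 0.0000 0.0000
27.1226 9.0430 0.0000 0.0000 0.0000 0.0000
35.1200 18.4493 0.0000 0.0000 0.0000 0.0000 0.0000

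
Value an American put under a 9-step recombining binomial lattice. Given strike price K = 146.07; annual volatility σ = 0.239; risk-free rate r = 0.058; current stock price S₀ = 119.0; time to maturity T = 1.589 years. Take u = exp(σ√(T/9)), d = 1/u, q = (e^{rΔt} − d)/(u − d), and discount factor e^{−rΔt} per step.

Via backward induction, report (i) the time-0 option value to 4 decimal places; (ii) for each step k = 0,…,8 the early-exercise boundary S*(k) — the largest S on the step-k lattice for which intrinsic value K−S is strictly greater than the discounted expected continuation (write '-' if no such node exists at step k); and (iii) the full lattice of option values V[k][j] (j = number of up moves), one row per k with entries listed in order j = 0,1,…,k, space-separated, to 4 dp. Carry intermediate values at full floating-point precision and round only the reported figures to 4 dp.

params: Δt=0.17656 u=1.10564 d=0.90445 q=0.52608 e^(-rΔt)=0.98981
t_9 payoffs: 97.8726 87.1516 74.0458 58.0248 38.4400 14.4989 0.0000 0.0000 0.0000 0.0000
t_8: node(8,0) S=53.2890 payoff=92.7810 vs cont=91.2929 → 92.7810 [stop]  node(8,1) S=65.1426 payoff=80.9274 vs cont=79.4393 → 80.9274 [stop]  node(8,2) S=79.6328 payoff=66.4372 vs cont=64.9490 → 66.4372 [stop]  node(8,3) S=97.3463 payoff=48.7237 vs cont=47.2355 → 48.7237 [stop]  node(8,4) S=119.0000 payoff=27.0700 vs cont=25.5818 → 27.0700 [stop]  node(8,5) S=145.4703 payoff=0.5997 vs cont=6.8014 → 6.8014 [wait]  node(8,6) S=177.8287 payoff=0.0000 vs cont=0.0000 → 0.0000 [wait]  node(8,7) S=217.3848 payoff=0.0000 vs cont=0.0000 → 0.0000 [wait]  node(8,8) S=265.7398 payoff=0.0000 vs cont=0.0000 → 0.0000 [wait]  ⇒ S*(8)=119.0000
t_7: node(7,0) S=58.9184 payoff=87.1516 vs cont=85.6634 → 87.1516 [stop]  node(7,1) S=72.0242 payoff=74.0458 vs cont=72.5576 → 74.0458 [stop]  node(7,2) S=88.0452 payoff=58.0248 vs cont=56.5366 → 58.0248 [stop]  node(7,3) S=107.6300 payoff=38.4400 vs cont=36.9519 → 38.4400 [stop]  node(7,4) S=131.5711 payoff=14.4989 vs cont=16.2400 → 16.2400 [wait]  node(7,5) S=160.8378 payoff=0.0000 vs cont=3.1905 → 3.1905 [wait]  node(7,6) S=196.6145 payoff=0.0000 vs cont=0.0000 → 0.0000 [wait]  node(7,7) S=240.3493 payoff=0.0000 vs cont=0.0000 → 0.0000 [wait]  ⇒ S*(7)=107.6300
t_6: node(6,0) S=65.1426 payoff=80.9274 vs cont=79.4393 → 80.9274 [stop]  node(6,1) S=79.6328 payoff=66.4372 vs cont=64.9490 → 66.4372 [stop]  node(6,2) S=97.3463 payoff=48.7237 vs cont=47.2355 → 48.7237 [stop]  node(6,3) S=119.0000 payoff=27.0700 vs cont=26.4885 → 27.0700 [stop]  node(6,4) S=145.4703 payoff=0.5997 vs cont=9.2795 → 9.2795 [wait]  node(6,5) S=177.8287 payoff=0.0000 vs cont=1.4966 → 1.4966 [wait]  node(6,6) S=217.3848 payoff=0.0000 vs cont=0.0000 → 0.0000 [wait]  ⇒ S*(6)=119.0000
t_5: node(5,0) S=72.0242 payoff=74.0458 vs cont=72.5576 → 74.0458 [stop]  node(5,1) S=88.0452 payoff=58.0248 vs cont=56.5366 → 58.0248 [stop]  node(5,2) S=107.6300 payoff=38.4400 vs cont=36.9519 → 38.4400 [stop]  node(5,3) S=131.5711 payoff=14.4989 vs cont=17.5304 → 17.5304 [wait]  node(5,4) S=160.8378 payoff=0.0000 vs cont=5.1323 → 5.1323 [wait]  node(5,5) S=196.6145 payoff=0.0000 vs cont=0.7021 → 0.7021 [wait]  ⇒ S*(5)=107.6300
t_4: node(4,0) S=79.6328 payoff=66.4372 vs cont=64.9490 → 66.4372 [stop]  node(4,1) S=97.3463 payoff=48.7237 vs cont=47.2355 → 48.7237 [stop]  node(4,2) S=119.0000 payoff=27.0700 vs cont=27.1604 → 27.1604 [wait]  node(4,3) S=145.4703 payoff=0.5997 vs cont=10.8959 → 10.8959 [wait]  node(4,4) S=177.8287 payoff=0.0000 vs cont=2.7731 → 2.7731 [wait]  ⇒ S*(4)=97.3463
t_3: node(3,0) S=88.0452 payoff=58.0248 vs cont=56.5366 → 58.0248 [stop]  node(3,1) S=107.6300 payoff=38.4400 vs cont=36.9989 → 38.4400 [stop]  node(3,2) S=131.5711 payoff=14.4989 vs cont=18.4145 → 18.4145 [wait]  node(3,3) S=160.8378 payoff=0.0000 vs cont=6.5552 → 6.5552 [wait]  ⇒ S*(3)=107.6300
t_2: node(2,0) S=97.3463 payoff=48.7237 vs cont=47.2355 → 48.7237 [stop]  node(2,1) S=119.0000 payoff=27.0700 vs cont=27.6208 → 27.6208 [wait]  node(2,2) S=145.4703 payoff=0.5997 vs cont=12.0516 → 12.0516 [wait]  ⇒ S*(2)=97.3463
t_1: node(1,0) S=107.6300 payoff=38.4400 vs cont=37.2387 → 38.4400 [stop]  node(1,1) S=131.5711 payoff=14.4989 vs cont=19.2323 → 19.2323 [wait]  ⇒ S*(1)=107.6300
t_0: node(0,0) S=119.0000 payoff=27.0700 vs cont=28.0466 → 28.0466 [wait]  ⇒ S*(0)=-

price = 28.0466
boundary = - 107.6300 97.3463 107.6300 97.3463 107.6300 119.0000 107.6300 119.0000
tree:
28.0466
38.4400 19.2323
48.7237 27.6208 12.0516
58.0248 38.4400 18.4145 6.5552
66.4372 48.7237 27.1604 10.8959 2.7731
74.0458 58.0248 38.4400 17.5304 5.1323 0.7021
80.9274 66.4372 48.7237 27.0700 9.2795 1.4966 0.0000
87.1516 74.0458 58.0248 38.4400 16.2400 3.1905 0.0000 0.0000
92.7810 80.9274 66.4372 48.7237 27.0700 6.8014 0.0000 0.0000 0.0000
97.8726 87.1516 74.0458 58.0248 38.4400 14.4989 0.0000 0.0000 0.0000 0.0000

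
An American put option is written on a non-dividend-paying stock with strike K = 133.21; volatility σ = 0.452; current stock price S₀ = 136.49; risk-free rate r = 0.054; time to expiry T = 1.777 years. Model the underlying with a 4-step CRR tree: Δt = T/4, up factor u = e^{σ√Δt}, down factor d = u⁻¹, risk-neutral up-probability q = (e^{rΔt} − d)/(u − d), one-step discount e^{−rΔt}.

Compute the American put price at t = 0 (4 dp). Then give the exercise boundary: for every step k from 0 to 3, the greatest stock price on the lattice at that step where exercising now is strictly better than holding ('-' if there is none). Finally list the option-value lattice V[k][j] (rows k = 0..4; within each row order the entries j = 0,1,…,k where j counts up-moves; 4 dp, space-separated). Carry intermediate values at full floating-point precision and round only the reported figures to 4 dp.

price = 23.9440
boundary = - - 74.7177 100.9862
tree:
23.9440
38.1958 8.7931
58.4923 16.8330 0.0000
77.9279 32.2238 0.0000 0.0000
92.3079 58.4923 0.0000 0.0000 0.0000

Δt=0.44425  u=1.35157  d=0.73988  q=0.46494  discount=0.97630
step 4 (expiry): payoffs max(K−S,0) = 92.3079 58.4923 0.0000 0.0000 0.0000
step 3: (k=3,j=0): S=55.2821, (K−S)⁺=77.9279, hold=74.7703 ⇒ V=77.9279 exercise | (k=3,j=1): S=100.9862, (K−S)⁺=32.2238, hold=30.5550 ⇒ V=32.2238 exercise | (k=3,j=2): S=184.4759, (K−S)⁺=0.0000, hold=0.0000 ⇒ V=0.0000 continue | (k=3,j=3): S=336.9901, (K−S)⁺=0.0000, hold=0.0000 ⇒ V=0.0000 continue  boundary S*=100.9862
step 2: (k=2,j=0): S=74.7177, (K−S)⁺=58.4923, hold=55.3347 ⇒ V=58.4923 exercise | (k=2,j=1): S=136.4900, (K−S)⁺=0.0000, hold=16.8330 ⇒ V=16.8330 continue | (k=2,j=2): S=249.3322, (K−S)⁺=0.0000, hold=0.0000 ⇒ V=0.0000 continue  boundary S*=74.7177
step 1: (k=1,j=0): S=100.9862, (K−S)⁺=32.2238, hold=38.1958 ⇒ V=38.1958 continue | (k=1,j=1): S=184.4759, (K−S)⁺=0.0000, hold=8.7931 ⇒ V=8.7931 continue  boundary S*=-
step 0: (k=0,j=0): S=136.4900, (K−S)⁺=0.0000, hold=23.9440 ⇒ V=23.9440 continue  boundary S*=-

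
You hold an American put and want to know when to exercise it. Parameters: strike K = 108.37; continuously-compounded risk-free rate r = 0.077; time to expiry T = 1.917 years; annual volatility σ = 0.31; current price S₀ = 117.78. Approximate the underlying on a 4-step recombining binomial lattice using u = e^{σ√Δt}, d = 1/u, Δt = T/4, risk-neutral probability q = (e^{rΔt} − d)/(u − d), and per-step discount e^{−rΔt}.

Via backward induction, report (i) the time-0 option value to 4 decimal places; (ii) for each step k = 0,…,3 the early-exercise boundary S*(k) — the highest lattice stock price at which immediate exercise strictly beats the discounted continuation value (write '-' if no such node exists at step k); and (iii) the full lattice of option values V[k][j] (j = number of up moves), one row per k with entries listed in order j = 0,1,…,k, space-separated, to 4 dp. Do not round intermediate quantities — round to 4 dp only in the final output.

params: Δt=0.47925 u=1.23937 d=0.80686 q=0.53347 e^(-rΔt)=0.96377
t_4 payoffs: 58.4514 31.6927 0.0000 0.0000 0.0000
t_3: node(3,0) S=61.8678 payoff=46.5022 vs cont=42.5760 → 46.5022 [stop]  node(3,1) S=95.0318 payoff=13.3382 vs cont=14.2500 → 14.2500 [wait]  node(3,2) S=145.9735 payoff=0.0000 vs cont=0.0000 → 0.0000 [wait]  node(3,3) S=224.2223 payoff=0.0000 vs cont=0.0000 → 0.0000 [wait]  ⇒ S*(3)=61.8678
t_2: node(2,0) S=76.6773 payoff=31.6927 vs cont=28.2353 → 31.6927 [stop]  node(2,1) S=117.7800 payoff=0.0000 vs cont=6.4072 → 6.4072 [wait]  node(2,2) S=180.9157 payoff=0.0000 vs cont=0.0000 → 0.0000 [wait]  ⇒ S*(2)=76.6773
t_1: node(1,0) S=95.0318 payoff=13.3382 vs cont=17.5442 → 17.5442 [wait]  node(1,1) S=145.9735 payoff=0.0000 vs cont=2.8809 → 2.8809 [wait]  ⇒ S*(1)=-
t_0: node(0,0) S=117.7800 payoff=0.0000 vs cont=9.3696 → 9.3696 [wait]  ⇒ S*(0)=-

price = 9.3696
boundary = - - 76.6773 61.8678
tree:
9.3696
17.5442 2.8809
31.6927 6.4072 0.0000
46.5022 14.2500 0.0000 0.0000
58.4514 31.6927 0.0000 0.0000 0.0000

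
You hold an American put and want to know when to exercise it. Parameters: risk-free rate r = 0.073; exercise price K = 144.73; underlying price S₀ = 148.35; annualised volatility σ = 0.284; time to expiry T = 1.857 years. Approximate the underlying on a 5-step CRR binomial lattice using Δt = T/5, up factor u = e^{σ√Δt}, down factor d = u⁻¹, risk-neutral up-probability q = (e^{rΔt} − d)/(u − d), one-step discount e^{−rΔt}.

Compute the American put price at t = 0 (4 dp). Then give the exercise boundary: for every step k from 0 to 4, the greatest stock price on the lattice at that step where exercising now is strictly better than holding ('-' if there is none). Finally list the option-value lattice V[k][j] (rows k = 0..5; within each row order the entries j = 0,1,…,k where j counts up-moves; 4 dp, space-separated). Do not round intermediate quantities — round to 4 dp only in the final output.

Δt=0.37140, u=1.18896, d=0.84107, q=0.53584, disc=e^(-rΔt)=0.97325
k=5 terminal: V=max(K-S,0) → 82.2910 56.4650 19.9568 0.0000 0.0000 0.0000
k=4: j=0 S=74.2373 intr=70.4927 cont=66.6215 V=70.4927[EX]; j=1 S=104.9433 intr=39.7867 cont=35.9154 V=39.7867[EX]; j=2 S=148.3500 intr=0.0000 cont=9.0154 V=9.0154[hold]; j=3 S=209.7106 intr=0.0000 cont=0.0000 V=0.0000[hold]; j=4 S=296.4511 intr=0.0000 cont=0.0000 V=0.0000[hold]  S*(4)=104.9433
k=3: j=0 S=88.2650 intr=56.4650 cont=52.5938 V=56.4650[EX]; j=1 S=124.7732 intr=19.9568 cont=22.6751 V=22.6751[hold]; j=2 S=176.3819 intr=0.0000 cont=4.0727 V=4.0727[hold]; j=3 S=249.3370 intr=0.0000 cont=0.0000 V=0.0000[hold]  S*(3)=88.2650
k=2: j=0 S=104.9433 intr=39.7867 cont=37.3330 V=39.7867[EX]; j=1 S=148.3500 intr=0.0000 cont=12.3673 V=12.3673[hold]; j=2 S=209.7106 intr=0.0000 cont=1.8398 V=1.8398[hold]  S*(2)=104.9433
k=1: j=0 S=124.7732 intr=19.9568 cont=24.4231 V=24.4231[hold]; j=1 S=176.3819 intr=0.0000 cont=6.5463 V=6.5463[hold]  S*(1)=-
k=0: j=0 S=148.3500 intr=0.0000 cont=14.4470 V=14.4470[hold]  S*(0)=-

price = 14.4470
boundary = - - 104.9433 88.2650 104.9433
tree:
14.4470
24.4231 6.5463
39.7867 12.3673 1.8398
56.4650 22.6751 4.0727 0.0000
70.4927 39.7867 9.0154 0.0000 0.0000
82.2910 56.4650 19.9568 0.0000 0.0000 0.0000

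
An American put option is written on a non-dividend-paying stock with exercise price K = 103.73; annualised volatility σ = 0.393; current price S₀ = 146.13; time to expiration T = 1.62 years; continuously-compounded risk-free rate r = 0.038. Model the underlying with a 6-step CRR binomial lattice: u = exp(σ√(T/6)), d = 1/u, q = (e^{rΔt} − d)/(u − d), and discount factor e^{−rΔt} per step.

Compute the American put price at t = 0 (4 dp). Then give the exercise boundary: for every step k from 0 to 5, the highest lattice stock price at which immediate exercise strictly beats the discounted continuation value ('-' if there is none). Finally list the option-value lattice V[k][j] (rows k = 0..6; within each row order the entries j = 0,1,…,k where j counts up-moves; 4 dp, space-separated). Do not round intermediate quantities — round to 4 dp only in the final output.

Δt=0.27000  u=1.22655  d=0.81529  q=0.47420  discount=0.98979
step 6 (expiry): payoffs max(K−S,0) = 60.8140 39.1657 6.5972 0.0000 0.0000 0.0000 0.0000
step 5: (k=5,j=0): S=52.6388, (K−S)⁺=51.0912, hold=50.0324 ⇒ V=51.0912 exercise | (k=5,j=1): S=79.1916, (K−S)⁺=24.5384, hold=23.4796 ⇒ V=24.5384 exercise | (k=5,j=2): S=119.1386, (K−S)⁺=0.0000, hold=3.4334 ⇒ V=3.4334 continue | (k=5,j=3): S=179.2364, (K−S)⁺=0.0000, hold=0.0000 ⇒ V=0.0000 continue | (k=5,j=4): S=269.6495, (K−S)⁺=0.0000, hold=0.0000 ⇒ V=0.0000 continue | (k=5,j=5): S=405.6702, (K−S)⁺=0.0000, hold=0.0000 ⇒ V=0.0000 continue  boundary S*=79.1916
step 4: (k=4,j=0): S=64.5643, (K−S)⁺=39.1657, hold=38.1069 ⇒ V=39.1657 exercise | (k=4,j=1): S=97.1328, (K−S)⁺=6.5972, hold=14.3821 ⇒ V=14.3821 continue | (k=4,j=2): S=146.1300, (K−S)⁺=0.0000, hold=1.7869 ⇒ V=1.7869 continue | (k=4,j=3): S=219.8431, (K−S)⁺=0.0000, hold=0.0000 ⇒ V=0.0000 continue | (k=4,j=4): S=330.7397, (K−S)⁺=0.0000, hold=0.0000 ⇒ V=0.0000 continue  boundary S*=64.5643
step 3: (k=3,j=0): S=79.1916, (K−S)⁺=24.5384, hold=27.1335 ⇒ V=27.1335 continue | (k=3,j=1): S=119.1386, (K−S)⁺=0.0000, hold=8.3236 ⇒ V=8.3236 continue | (k=3,j=2): S=179.2364, (K−S)⁺=0.0000, hold=0.9299 ⇒ V=0.9299 continue | (k=3,j=3): S=269.6495, (K−S)⁺=0.0000, hold=0.0000 ⇒ V=0.0000 continue  boundary S*=-
step 2: (k=2,j=0): S=97.1328, (K−S)⁺=6.5972, hold=18.0279 ⇒ V=18.0279 continue | (k=2,j=1): S=146.1300, (K−S)⁺=0.0000, hold=4.7683 ⇒ V=4.7683 continue | (k=2,j=2): S=219.8431, (K−S)⁺=0.0000, hold=0.4840 ⇒ V=0.4840 continue  boundary S*=-
step 1: (k=1,j=0): S=119.1386, (K−S)⁺=0.0000, hold=11.6204 ⇒ V=11.6204 continue | (k=1,j=1): S=179.2364, (K−S)⁺=0.0000, hold=2.7088 ⇒ V=2.7088 continue  boundary S*=-
step 0: (k=0,j=0): S=146.1300, (K−S)⁺=0.0000, hold=7.3190 ⇒ V=7.3190 continue  boundary S*=-

price = 7.3190
boundary = - - - - 64.5643 79.1916
tree:
7.3190
11.6204 2.7088
18.0279 4.7683 0.4840
27.1335 8.3236 0.9299 0.0000
39.1657 14.3821 1.7869 0.0000 0.0000
51.0912 24.5384 3.4334 0.0000 0.0000 0.0000
60.8140 39.1657 6.5972 0.0000 0.0000 0.0000 0.0000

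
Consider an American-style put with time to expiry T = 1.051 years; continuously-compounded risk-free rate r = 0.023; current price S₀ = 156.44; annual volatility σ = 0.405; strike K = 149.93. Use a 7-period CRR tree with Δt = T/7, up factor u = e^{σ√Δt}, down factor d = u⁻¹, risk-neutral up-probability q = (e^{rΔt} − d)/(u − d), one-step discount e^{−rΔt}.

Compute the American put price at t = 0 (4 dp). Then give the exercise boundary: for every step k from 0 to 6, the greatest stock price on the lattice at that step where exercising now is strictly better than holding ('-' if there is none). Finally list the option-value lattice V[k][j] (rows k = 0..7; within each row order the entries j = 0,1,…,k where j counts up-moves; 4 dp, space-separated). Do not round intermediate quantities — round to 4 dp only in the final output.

Δt=0.15014, u=1.16991, d=0.85476, q=0.47182, disc=e^(-rΔt)=0.99655
k=7 terminal: V=max(K-S,0) → 97.7782 78.5498 52.2320 16.2108 0.0000 0.0000 0.0000 0.0000
k=6: j=0 S=61.0132 intr=88.9168 cont=88.4000 V=88.9168[EX]; j=1 S=83.5087 intr=66.4213 cont=65.9045 V=66.4213[EX]; j=2 S=114.2983 intr=35.6317 cont=35.1149 V=35.6317[EX]; j=3 S=156.4400 intr=0.0000 cont=8.5326 V=8.5326[hold]; j=4 S=214.1193 intr=0.0000 cont=0.0000 V=0.0000[hold]; j=5 S=293.0650 intr=0.0000 cont=0.0000 V=0.0000[hold]; j=6 S=401.1180 intr=0.0000 cont=0.0000 V=0.0000[hold]  S*(6)=114.2983
k=5: j=0 S=71.3802 intr=78.5498 cont=78.0330 V=78.5498[EX]; j=1 S=97.6980 intr=52.2320 cont=51.7151 V=52.2320[EX]; j=2 S=133.7192 intr=16.2108 cont=22.7670 V=22.7670[hold]; j=3 S=183.0214 intr=0.0000 cont=4.4912 V=4.4912[hold]; j=4 S=250.5013 intr=0.0000 cont=0.0000 V=0.0000[hold]; j=5 S=342.8610 intr=0.0000 cont=0.0000 V=0.0000[hold]  S*(5)=97.6980
k=4: j=0 S=83.5087 intr=66.4213 cont=65.9045 V=66.4213[EX]; j=1 S=114.2983 intr=35.6317 cont=38.1975 V=38.1975[hold]; j=2 S=156.4400 intr=0.0000 cont=14.0953 V=14.0953[hold]; j=3 S=214.1193 intr=0.0000 cont=2.3640 V=2.3640[hold]; j=4 S=293.0650 intr=0.0000 cont=0.0000 V=0.0000[hold]  S*(4)=83.5087
k=3: j=0 S=97.6980 intr=52.2320 cont=52.9216 V=52.9216[hold]; j=1 S=133.7192 intr=16.2108 cont=26.7330 V=26.7330[hold]; j=2 S=183.0214 intr=0.0000 cont=8.5306 V=8.5306[hold]; j=3 S=250.5013 intr=0.0000 cont=1.2443 V=1.2443[hold]  S*(3)=-
k=2: j=0 S=114.2983 intr=35.6317 cont=40.4254 V=40.4254[hold]; j=1 S=156.4400 intr=0.0000 cont=18.0821 V=18.0821[hold]; j=2 S=214.1193 intr=0.0000 cont=5.0752 V=5.0752[hold]  S*(2)=-
k=1: j=0 S=133.7192 intr=16.2108 cont=29.7803 V=29.7803[hold]; j=1 S=183.0214 intr=0.0000 cont=11.9040 V=11.9040[hold]  S*(1)=-
k=0: j=0 S=156.4400 intr=0.0000 cont=21.2722 V=21.2722[hold]  S*(0)=-

price = 21.2722
boundary = - - - - 83.5087 97.6980 114.2983
tree:
21.2722
29.7803 11.9040
40.4254 18.0821 5.0752
52.9216 26.7330 8.5306 1.2443
66.4213 38.1975 14.0953 2.3640 0.0000
78.5498 52.2320 22.7670 4.4912 0.0000 0.0000
88.9168 66.4213 35.6317 8.5326 0.0000 0.0000 0.0000
97.7782 78.5498 52.2320 16.2108 0.0000 0.0000 0.0000 0.0000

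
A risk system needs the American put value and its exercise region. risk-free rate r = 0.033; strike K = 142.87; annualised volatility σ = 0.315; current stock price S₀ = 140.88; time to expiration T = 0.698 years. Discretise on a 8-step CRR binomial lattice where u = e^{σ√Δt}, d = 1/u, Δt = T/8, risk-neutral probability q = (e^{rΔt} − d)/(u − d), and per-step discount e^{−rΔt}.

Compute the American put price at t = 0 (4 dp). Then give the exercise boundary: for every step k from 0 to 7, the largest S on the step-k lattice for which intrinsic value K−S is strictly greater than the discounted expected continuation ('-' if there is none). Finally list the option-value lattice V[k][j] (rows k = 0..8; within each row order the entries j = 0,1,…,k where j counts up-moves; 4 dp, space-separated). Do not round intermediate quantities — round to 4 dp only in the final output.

Δt=0.08725  u=1.09751  d=0.91115  q=0.49223  discount=0.99712
step 8 (expiry): payoffs max(K−S,0) = 75.9466 62.2588 45.7713 25.9116 1.9900 0.0000 0.0000 0.0000 0.0000
step 7: (k=7,j=0): S=73.4491, (K−S)⁺=69.4209, hold=69.0101 ⇒ V=69.4209 exercise | (k=7,j=1): S=88.4717, (K−S)⁺=54.3983, hold=53.9875 ⇒ V=54.3983 exercise | (k=7,j=2): S=106.5669, (K−S)⁺=36.3031, hold=35.8923 ⇒ V=36.3031 exercise | (k=7,j=3): S=128.3632, (K−S)⁺=14.5068, hold=14.0961 ⇒ V=14.5068 exercise | (k=7,j=4): S=154.6174, (K−S)⁺=0.0000, hold=1.0076 ⇒ V=1.0076 continue | (k=7,j=5): S=186.2414, (K−S)⁺=0.0000, hold=0.0000 ⇒ V=0.0000 continue | (k=7,j=6): S=224.3335, (K−S)⁺=0.0000, hold=0.0000 ⇒ V=0.0000 continue | (k=7,j=7): S=270.2166, (K−S)⁺=0.0000, hold=0.0000 ⇒ V=0.0000 continue  boundary S*=128.3632
step 6: (k=6,j=0): S=80.6112, (K−S)⁺=62.2588, hold=61.8480 ⇒ V=62.2588 exercise | (k=6,j=1): S=97.0987, (K−S)⁺=45.7713, hold=45.3605 ⇒ V=45.7713 exercise | (k=6,j=2): S=116.9584, (K−S)⁺=25.9116, hold=25.5008 ⇒ V=25.9116 exercise | (k=6,j=3): S=140.8800, (K−S)⁺=1.9900, hold=7.8395 ⇒ V=7.8395 continue | (k=6,j=4): S=169.6943, (K−S)⁺=0.0000, hold=0.5101 ⇒ V=0.5101 continue | (k=6,j=5): S=204.4020, (K−S)⁺=0.0000, hold=0.0000 ⇒ V=0.0000 continue | (k=6,j=6): S=246.2085, (K−S)⁺=0.0000, hold=0.0000 ⇒ V=0.0000 continue  boundary S*=116.9584
step 5: (k=5,j=0): S=88.4717, (K−S)⁺=54.3983, hold=53.9875 ⇒ V=54.3983 exercise | (k=5,j=1): S=106.5669, (K−S)⁺=36.3031, hold=35.8923 ⇒ V=36.3031 exercise | (k=5,j=2): S=128.3632, (K−S)⁺=14.5068, hold=16.9671 ⇒ V=16.9671 continue | (k=5,j=3): S=154.6174, (K−S)⁺=0.0000, hold=4.2196 ⇒ V=4.2196 continue | (k=5,j=4): S=186.2414, (K−S)⁺=0.0000, hold=0.2583 ⇒ V=0.2583 continue | (k=5,j=5): S=224.3335, (K−S)⁺=0.0000, hold=0.0000 ⇒ V=0.0000 continue  boundary S*=106.5669
step 4: (k=4,j=0): S=97.0987, (K−S)⁺=45.7713, hold=45.3605 ⇒ V=45.7713 exercise | (k=4,j=1): S=116.9584, (K−S)⁺=25.9116, hold=26.7083 ⇒ V=26.7083 continue | (k=4,j=2): S=140.8800, (K−S)⁺=1.9900, hold=10.6617 ⇒ V=10.6617 continue | (k=4,j=3): S=169.6943, (K−S)⁺=0.0000, hold=2.2632 ⇒ V=2.2632 continue | (k=4,j=4): S=204.4020, (K−S)⁺=0.0000, hold=0.1308 ⇒ V=0.1308 continue  boundary S*=97.0987
step 3: (k=3,j=0): S=106.5669, (K−S)⁺=36.3031, hold=36.2834 ⇒ V=36.3031 exercise | (k=3,j=1): S=128.3632, (K−S)⁺=14.5068, hold=18.7557 ⇒ V=18.7557 continue | (k=3,j=2): S=154.6174, (K−S)⁺=0.0000, hold=6.5090 ⇒ V=6.5090 continue | (k=3,j=3): S=186.2414, (K−S)⁺=0.0000, hold=1.2101 ⇒ V=1.2101 continue  boundary S*=106.5669
step 2: (k=2,j=0): S=116.9584, (K−S)⁺=25.9116, hold=27.5862 ⇒ V=27.5862 continue | (k=2,j=1): S=140.8800, (K−S)⁺=1.9900, hold=12.6909 ⇒ V=12.6909 continue | (k=2,j=2): S=169.6943, (K−S)⁺=0.0000, hold=3.8895 ⇒ V=3.8895 continue  boundary S*=-
step 1: (k=1,j=0): S=128.3632, (K−S)⁺=14.5068, hold=20.1961 ⇒ V=20.1961 continue | (k=1,j=1): S=154.6174, (K−S)⁺=0.0000, hold=8.3346 ⇒ V=8.3346 continue  boundary S*=-
step 0: (k=0,j=0): S=140.8800, (K−S)⁺=1.9900, hold=14.3162 ⇒ V=14.3162 continue  boundary S*=-

price = 14.3162
boundary = - - - 106.5669 97.0987 106.5669 116.9584 128.3632
tree:
14.3162
20.1961 8.3346
27.5862 12.6909 3.8895
36.3031 18.7557 6.5090 1.2101
45.7713 26.7083 10.6617 2.2632 0.1308
54.3983 36.3031 16.9671 4.2196 0.2583 0.0000
62.2588 45.7713 25.9116 7.8395 0.5101 0.0000 0.0000
69.4209 54.3983 36.3031 14.5068 1.0076 0.0000 0.0000 0.0000
75.9466 62.2588 45.7713 25.9116 1.9900 0.0000 0.0000 0.0000 0.0000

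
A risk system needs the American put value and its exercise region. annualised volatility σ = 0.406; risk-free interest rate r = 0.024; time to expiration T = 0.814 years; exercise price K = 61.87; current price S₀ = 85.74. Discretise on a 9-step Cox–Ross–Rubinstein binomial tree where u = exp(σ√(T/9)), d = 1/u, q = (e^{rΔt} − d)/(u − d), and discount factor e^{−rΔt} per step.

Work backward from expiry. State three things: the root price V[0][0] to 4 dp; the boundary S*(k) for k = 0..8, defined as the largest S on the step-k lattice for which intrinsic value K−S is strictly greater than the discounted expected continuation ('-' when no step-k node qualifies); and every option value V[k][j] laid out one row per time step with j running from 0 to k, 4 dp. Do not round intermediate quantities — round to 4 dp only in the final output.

price = 2.4570
boundary = - - - - - - 41.2115 46.5635 52.6106
tree:
2.4570
3.7462 1.0624
5.5967 1.7456 0.3223
8.1606 2.8266 0.5749 0.0482
11.5558 4.4956 1.0196 0.0927 0.0000
15.7908 6.9907 1.7956 0.1781 0.0000 0.0000
20.6585 10.5551 3.1360 0.3422 0.0000 0.0000 0.0000
25.3954 15.3065 5.4223 0.6575 0.0000 0.0000 0.0000 0.0000
29.5878 20.6585 9.2594 1.2632 0.0000 0.0000 0.0000 0.0000 0.0000
33.2983 25.3954 15.3065 2.4270 0.0000 0.0000 0.0000 0.0000 0.0000 0.0000

params: Δt=0.09044 u=1.12987 d=0.88506 q=0.47839 e^(-rΔt)=0.99783
t_9 payoffs: 33.2983 25.3954 15.3065 2.4270 0.0000 0.0000 0.0000 0.0000 0.0000 0.0000
t_8: node(8,0) S=32.2822 payoff=29.5878 vs cont=29.4536 → 29.5878 [stop]  node(8,1) S=41.2115 payoff=20.6585 vs cont=20.5244 → 20.6585 [stop]  node(8,2) S=52.6106 payoff=9.2594 vs cont=9.1252 → 9.2594 [stop]  node(8,3) S=67.1627 payoff=0.0000 vs cont=1.2632 → 1.2632 [wait]  node(8,4) S=85.7400 payoff=0.0000 vs cont=0.0000 → 0.0000 [wait]  node(8,5) S=109.4557 payoff=0.0000 vs cont=0.0000 → 0.0000 [wait]  node(8,6) S=139.7313 payoff=0.0000 vs cont=0.0000 → 0.0000 [wait]  node(8,7) S=178.3810 payoff=0.0000 vs cont=0.0000 → 0.0000 [wait]  node(8,8) S=227.7213 payoff=0.0000 vs cont=0.0000 → 0.0000 [wait]  ⇒ S*(8)=52.6106
t_7: node(7,0) S=36.4746 payoff=25.3954 vs cont=25.2612 → 25.3954 [stop]  node(7,1) S=46.5635 payoff=15.3065 vs cont=15.1723 → 15.3065 [stop]  node(7,2) S=59.4430 payoff=2.4270 vs cont=5.4223 → 5.4223 [wait]  node(7,3) S=75.8850 payoff=0.0000 vs cont=0.6575 → 0.6575 [wait]  node(7,4) S=96.8748 payoff=0.0000 vs cont=0.0000 → 0.0000 [wait]  node(7,5) S=123.6705 payoff=0.0000 vs cont=0.0000 → 0.0000 [wait]  node(7,6) S=157.8778 payoff=0.0000 vs cont=0.0000 → 0.0000 [wait]  node(7,7) S=201.5469 payoff=0.0000 vs cont=0.0000 → 0.0000 [wait]  ⇒ S*(7)=46.5635
t_6: node(6,0) S=41.2115 payoff=20.6585 vs cont=20.5244 → 20.6585 [stop]  node(6,1) S=52.6106 payoff=9.2594 vs cont=10.5551 → 10.5551 [wait]  node(6,2) S=67.1627 payoff=0.0000 vs cont=3.1360 → 3.1360 [wait]  node(6,3) S=85.7400 payoff=0.0000 vs cont=0.3422 → 0.3422 [wait]  node(6,4) S=109.4557 payoff=0.0000 vs cont=0.0000 → 0.0000 [wait]  node(6,5) S=139.7313 payoff=0.0000 vs cont=0.0000 → 0.0000 [wait]  node(6,6) S=178.3810 payoff=0.0000 vs cont=0.0000 → 0.0000 [wait]  ⇒ S*(6)=41.2115
t_5: node(5,0) S=46.5635 payoff=15.3065 vs cont=15.7908 → 15.7908 [wait]  node(5,1) S=59.4430 payoff=2.4270 vs cont=6.9907 → 6.9907 [wait]  node(5,2) S=75.8850 payoff=0.0000 vs cont=1.7956 → 1.7956 [wait]  node(5,3) S=96.8748 payoff=0.0000 vs cont=0.1781 → 0.1781 [wait]  node(5,4) S=123.6705 payoff=0.0000 vs cont=0.0000 → 0.0000 [wait]  node(5,5) S=157.8778 payoff=0.0000 vs cont=0.0000 → 0.0000 [wait]  ⇒ S*(5)=-
t_4: node(4,0) S=52.6106 payoff=9.2594 vs cont=11.5558 → 11.5558 [wait]  node(4,1) S=67.1627 payoff=0.0000 vs cont=4.4956 → 4.4956 [wait]  node(4,2) S=85.7400 payoff=0.0000 vs cont=1.0196 → 1.0196 [wait]  node(4,3) S=109.4557 payoff=0.0000 vs cont=0.0927 → 0.0927 [wait]  node(4,4) S=139.7313 payoff=0.0000 vs cont=0.0000 → 0.0000 [wait]  ⇒ S*(4)=-
t_3: node(3,0) S=59.4430 payoff=2.4270 vs cont=8.1606 → 8.1606 [wait]  node(3,1) S=75.8850 payoff=0.0000 vs cont=2.8266 → 2.8266 [wait]  node(3,2) S=96.8748 payoff=0.0000 vs cont=0.5749 → 0.5749 [wait]  node(3,3) S=123.6705 payoff=0.0000 vs cont=0.0482 → 0.0482 [wait]  ⇒ S*(3)=-
t_2: node(2,0) S=67.1627 payoff=0.0000 vs cont=5.5967 → 5.5967 [wait]  node(2,1) S=85.7400 payoff=0.0000 vs cont=1.7456 → 1.7456 [wait]  node(2,2) S=109.4557 payoff=0.0000 vs cont=0.3223 → 0.3223 [wait]  ⇒ S*(2)=-
t_1: node(1,0) S=75.8850 payoff=0.0000 vs cont=3.7462 → 3.7462 [wait]  node(1,1) S=96.8748 payoff=0.0000 vs cont=1.0624 → 1.0624 [wait]  ⇒ S*(1)=-
t_0: node(0,0) S=85.7400 payoff=0.0000 vs cont=2.4570 → 2.4570 [wait]  ⇒ S*(0)=-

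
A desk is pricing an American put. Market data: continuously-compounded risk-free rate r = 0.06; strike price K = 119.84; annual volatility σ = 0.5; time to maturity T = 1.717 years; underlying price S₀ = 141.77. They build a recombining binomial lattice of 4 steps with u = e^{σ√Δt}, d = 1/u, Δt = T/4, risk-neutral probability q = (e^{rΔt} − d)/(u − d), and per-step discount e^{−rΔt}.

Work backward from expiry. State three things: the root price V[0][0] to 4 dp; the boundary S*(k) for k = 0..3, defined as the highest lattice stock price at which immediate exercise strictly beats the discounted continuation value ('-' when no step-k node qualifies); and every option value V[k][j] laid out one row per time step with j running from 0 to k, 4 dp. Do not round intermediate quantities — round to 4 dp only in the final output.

Δt=0.42925  u=1.38761  d=0.72066  q=0.45795  discount=0.97457
step 4 (expiry): payoffs max(K−S,0) = 81.6007 46.2113 0.0000 0.0000 0.0000
step 3: (k=3,j=0): S=53.0613, (K−S)⁺=66.7787, hold=63.7316 ⇒ V=66.7787 exercise | (k=3,j=1): S=102.1682, (K−S)⁺=17.6718, hold=24.4122 ⇒ V=24.4122 continue | (k=3,j=2): S=196.7221, (K−S)⁺=0.0000, hold=0.0000 ⇒ V=0.0000 continue | (k=3,j=3): S=378.7831, (K−S)⁺=0.0000, hold=0.0000 ⇒ V=0.0000 continue  boundary S*=53.0613
step 2: (k=2,j=0): S=73.6287, (K−S)⁺=46.2113, hold=46.1725 ⇒ V=46.2113 exercise | (k=2,j=1): S=141.7700, (K−S)⁺=0.0000, hold=12.8963 ⇒ V=12.8963 continue | (k=2,j=2): S=272.9743, (K−S)⁺=0.0000, hold=0.0000 ⇒ V=0.0000 continue  boundary S*=73.6287
step 1: (k=1,j=0): S=102.1682, (K−S)⁺=17.6718, hold=30.1678 ⇒ V=30.1678 continue | (k=1,j=1): S=196.7221, (K−S)⁺=0.0000, hold=6.8127 ⇒ V=6.8127 continue  boundary S*=-
step 0: (k=0,j=0): S=141.7700, (K−S)⁺=0.0000, hold=18.9773 ⇒ V=18.9773 continue  boundary S*=-

price = 18.9773
boundary = - - 73.6287 53.0613
tree:
18.9773
30.1678 6.8127
46.2113 12.8963 0.0000
66.7787 24.4122 0.0000 0.0000
81.6007 46.2113 0.0000 0.0000 0.0000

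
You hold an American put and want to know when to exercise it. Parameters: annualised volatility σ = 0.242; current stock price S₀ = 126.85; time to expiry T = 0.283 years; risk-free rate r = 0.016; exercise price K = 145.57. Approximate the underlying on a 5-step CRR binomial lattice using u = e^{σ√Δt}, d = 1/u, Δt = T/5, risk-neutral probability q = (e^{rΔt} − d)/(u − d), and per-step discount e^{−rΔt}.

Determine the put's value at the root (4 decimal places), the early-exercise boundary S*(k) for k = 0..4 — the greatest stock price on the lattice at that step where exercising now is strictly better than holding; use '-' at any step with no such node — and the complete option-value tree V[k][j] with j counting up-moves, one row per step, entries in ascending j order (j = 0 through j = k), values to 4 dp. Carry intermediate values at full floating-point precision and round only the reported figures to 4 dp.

price = 19.7187
boundary = - - 113.0531 119.7530 126.8500
tree:
19.7187
25.8794 13.4314
32.5169 19.1139 7.6232
38.8419 25.8170 12.2686 2.8690
44.8131 32.5169 18.7200 5.6692 0.0000
50.4502 38.8419 25.8170 11.2025 0.0000 0.0000

Δt=0.05660, u=1.05926, d=0.94405, q=0.49347, disc=e^(-rΔt)=0.99909
k=5 terminal: V=max(K-S,0) → 50.4502 38.8419 25.8170 11.2025 0.0000 0.0000
k=4: j=0 S=100.7569 intr=44.8131 cont=44.6813 V=44.8131[EX]; j=1 S=113.0531 intr=32.5169 cont=32.3851 V=32.5169[EX]; j=2 S=126.8500 intr=18.7200 cont=18.5882 V=18.7200[EX]; j=3 S=142.3306 intr=3.2394 cont=5.6692 V=5.6692[hold]; j=4 S=159.7004 intr=0.0000 cont=0.0000 V=0.0000[hold]  S*(4)=126.8500
k=3: j=0 S=106.7281 intr=38.8419 cont=38.7101 V=38.8419[EX]; j=1 S=119.7530 intr=25.8170 cont=25.6852 V=25.8170[EX]; j=2 S=134.3675 intr=11.2025 cont=12.2686 V=12.2686[hold]; j=3 S=150.7656 intr=0.0000 cont=2.8690 V=2.8690[hold]  S*(3)=119.7530
k=2: j=0 S=113.0531 intr=32.5169 cont=32.3851 V=32.5169[EX]; j=1 S=126.8500 intr=18.7200 cont=19.1139 V=19.1139[hold]; j=2 S=142.3306 intr=3.2394 cont=7.6232 V=7.6232[hold]  S*(2)=113.0531
k=1: j=0 S=119.7530 intr=25.8170 cont=25.8794 V=25.8794[hold]; j=1 S=134.3675 intr=11.2025 cont=13.4314 V=13.4314[hold]  S*(1)=-
k=0: j=0 S=126.8500 intr=18.7200 cont=19.7187 V=19.7187[hold]  S*(0)=-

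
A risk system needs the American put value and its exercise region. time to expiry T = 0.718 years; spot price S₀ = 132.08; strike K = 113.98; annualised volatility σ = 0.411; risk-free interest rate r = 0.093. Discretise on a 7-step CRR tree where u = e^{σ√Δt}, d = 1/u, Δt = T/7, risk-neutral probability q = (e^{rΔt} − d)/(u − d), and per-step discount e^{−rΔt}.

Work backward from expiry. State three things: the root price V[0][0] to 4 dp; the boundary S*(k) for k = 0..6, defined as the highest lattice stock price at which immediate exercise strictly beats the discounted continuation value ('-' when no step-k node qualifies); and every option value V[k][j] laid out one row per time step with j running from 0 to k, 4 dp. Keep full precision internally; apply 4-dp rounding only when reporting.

price = 6.8366
boundary = - - - - 78.0139 88.9894 101.5090
tree:
6.8366
10.9413 2.9182
16.9804 5.1932 0.7298
25.3442 9.0542 1.4838 0.0000
35.9661 15.3501 3.0168 0.0000 0.0000
45.5879 24.9906 6.1338 0.0000 0.0000 0.0000
54.0230 35.9661 12.4710 0.0000 0.0000 0.0000 0.0000
61.4178 45.5879 24.9906 0.0000 0.0000 0.0000 0.0000 0.0000

Δt=0.10257  u=1.14069  d=0.87667  q=0.50344  discount=0.99051
step 7 (expiry): payoffs max(K−S,0) = 61.4178 45.5879 24.9906 0.0000 0.0000 0.0000 0.0000 0.0000
step 6: (k=6,j=0): S=59.9570, (K−S)⁺=54.0230, hold=52.9409 ⇒ V=54.0230 exercise | (k=6,j=1): S=78.0139, (K−S)⁺=35.9661, hold=34.8840 ⇒ V=35.9661 exercise | (k=6,j=2): S=101.5090, (K−S)⁺=12.4710, hold=12.2914 ⇒ V=12.4710 exercise | (k=6,j=3): S=132.0800, (K−S)⁺=0.0000, hold=0.0000 ⇒ V=0.0000 continue | (k=6,j=4): S=171.8579, (K−S)⁺=0.0000, hold=0.0000 ⇒ V=0.0000 continue | (k=6,j=5): S=223.6155, (K−S)⁺=0.0000, hold=0.0000 ⇒ V=0.0000 continue | (k=6,j=6): S=290.9607, (K−S)⁺=0.0000, hold=0.0000 ⇒ V=0.0000 continue  boundary S*=101.5090
step 5: (k=5,j=0): S=68.3921, (K−S)⁺=45.5879, hold=44.5058 ⇒ V=45.5879 exercise | (k=5,j=1): S=88.9894, (K−S)⁺=24.9906, hold=23.9085 ⇒ V=24.9906 exercise | (k=5,j=2): S=115.7899, (K−S)⁺=0.0000, hold=6.1338 ⇒ V=6.1338 continue | (k=5,j=3): S=150.6618, (K−S)⁺=0.0000, hold=0.0000 ⇒ V=0.0000 continue | (k=5,j=4): S=196.0359, (K−S)⁺=0.0000, hold=0.0000 ⇒ V=0.0000 continue | (k=5,j=5): S=255.0751, (K−S)⁺=0.0000, hold=0.0000 ⇒ V=0.0000 continue  boundary S*=88.9894
step 4: (k=4,j=0): S=78.0139, (K−S)⁺=35.9661, hold=34.8840 ⇒ V=35.9661 exercise | (k=4,j=1): S=101.5090, (K−S)⁺=12.4710, hold=15.3501 ⇒ V=15.3501 continue | (k=4,j=2): S=132.0800, (K−S)⁺=0.0000, hold=3.0168 ⇒ V=3.0168 continue | (k=4,j=3): S=171.8579, (K−S)⁺=0.0000, hold=0.0000 ⇒ V=0.0000 continue | (k=4,j=4): S=223.6155, (K−S)⁺=0.0000, hold=0.0000 ⇒ V=0.0000 continue  boundary S*=78.0139
step 3: (k=3,j=0): S=88.9894, (K−S)⁺=24.9906, hold=25.3442 ⇒ V=25.3442 continue | (k=3,j=1): S=115.7899, (K−S)⁺=0.0000, hold=9.0542 ⇒ V=9.0542 continue | (k=3,j=2): S=150.6618, (K−S)⁺=0.0000, hold=1.4838 ⇒ V=1.4838 continue | (k=3,j=3): S=196.0359, (K−S)⁺=0.0000, hold=0.0000 ⇒ V=0.0000 continue  boundary S*=-
step 2: (k=2,j=0): S=101.5090, (K−S)⁺=12.4710, hold=16.9804 ⇒ V=16.9804 continue | (k=2,j=1): S=132.0800, (K−S)⁺=0.0000, hold=5.1932 ⇒ V=5.1932 continue | (k=2,j=2): S=171.8579, (K−S)⁺=0.0000, hold=0.7298 ⇒ V=0.7298 continue  boundary S*=-
step 1: (k=1,j=0): S=115.7899, (K−S)⁺=0.0000, hold=10.9413 ⇒ V=10.9413 continue | (k=1,j=1): S=150.6618, (K−S)⁺=0.0000, hold=2.9182 ⇒ V=2.9182 continue  boundary S*=-
step 0: (k=0,j=0): S=132.0800, (K−S)⁺=0.0000, hold=6.8366 ⇒ V=6.8366 continue  boundary S*=-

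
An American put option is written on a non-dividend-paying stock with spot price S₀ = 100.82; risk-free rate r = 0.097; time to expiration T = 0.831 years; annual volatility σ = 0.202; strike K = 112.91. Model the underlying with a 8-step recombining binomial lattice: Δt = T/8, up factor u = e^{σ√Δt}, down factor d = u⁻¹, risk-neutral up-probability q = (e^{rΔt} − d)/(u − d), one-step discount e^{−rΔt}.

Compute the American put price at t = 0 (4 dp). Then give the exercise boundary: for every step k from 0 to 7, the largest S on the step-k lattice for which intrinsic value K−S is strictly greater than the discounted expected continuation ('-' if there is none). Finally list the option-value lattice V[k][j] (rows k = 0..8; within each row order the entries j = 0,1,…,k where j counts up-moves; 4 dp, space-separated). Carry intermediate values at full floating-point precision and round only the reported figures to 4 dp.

Δt=0.10387, u=1.06727, d=0.93697, q=0.56145, disc=e^(-rΔt)=0.98997
k=8 terminal: V=max(K-S,0) → 53.0202 44.6917 35.2049 24.3988 12.0900 0.0000 0.0000 0.0000 0.0000
k=7: j=0 S=63.9185 intr=48.9915 cont=47.8595 V=48.9915[EX]; j=1 S=72.8074 intr=40.1026 cont=38.9707 V=40.1026[EX]; j=2 S=82.9323 intr=29.9777 cont=28.8457 V=29.9777[EX]; j=3 S=94.4653 intr=18.4447 cont=17.3127 V=18.4447[EX]; j=4 S=107.6022 intr=5.3078 cont=5.2489 V=5.3078[EX]; j=5 S=122.5658 intr=0.0000 cont=0.0000 V=0.0000[hold]; j=6 S=139.6105 intr=0.0000 cont=0.0000 V=0.0000[hold]; j=7 S=159.0254 intr=0.0000 cont=0.0000 V=0.0000[hold]  S*(7)=107.6022
k=6: j=0 S=68.2183 intr=44.6917 cont=43.5597 V=44.6917[EX]; j=1 S=77.7051 intr=35.2049 cont=34.0729 V=35.2049[EX]; j=2 S=88.5112 intr=24.3988 cont=23.2669 V=24.3988[EX]; j=3 S=100.8200 intr=12.0900 cont=10.9580 V=12.0900[EX]; j=4 S=114.8405 intr=0.0000 cont=2.3044 V=2.3044[hold]; j=5 S=130.8108 intr=0.0000 cont=0.0000 V=0.0000[hold]; j=6 S=149.0020 intr=0.0000 cont=0.0000 V=0.0000[hold]  S*(6)=100.8200
k=5: j=0 S=72.8074 intr=40.1026 cont=38.9707 V=40.1026[EX]; j=1 S=82.9323 intr=29.9777 cont=28.8457 V=29.9777[EX]; j=2 S=94.4653 intr=18.4447 cont=17.3127 V=18.4447[EX]; j=3 S=107.6022 intr=5.3078 cont=6.5298 V=6.5298[hold]; j=4 S=122.5658 intr=0.0000 cont=1.0005 V=1.0005[hold]; j=5 S=139.6105 intr=0.0000 cont=0.0000 V=0.0000[hold]  S*(5)=94.4653
k=4: j=0 S=77.7051 intr=35.2049 cont=34.0729 V=35.2049[EX]; j=1 S=88.5112 intr=24.3988 cont=23.2669 V=24.3988[EX]; j=2 S=100.8200 intr=12.0900 cont=11.6372 V=12.0900[EX]; j=3 S=114.8405 intr=0.0000 cont=3.3910 V=3.3910[hold]; j=4 S=130.8108 intr=0.0000 cont=0.4344 V=0.4344[hold]  S*(4)=100.8200
k=3: j=0 S=82.9323 intr=29.9777 cont=28.8457 V=29.9777[EX]; j=1 S=94.4653 intr=18.4447 cont=17.3127 V=18.4447[EX]; j=2 S=107.6022 intr=5.3078 cont=7.1337 V=7.1337[hold]; j=3 S=122.5658 intr=0.0000 cont=1.7137 V=1.7137[hold]  S*(3)=94.4653
k=2: j=0 S=88.5112 intr=24.3988 cont=23.2669 V=24.3988[EX]; j=1 S=100.8200 intr=12.0900 cont=11.9729 V=12.0900[EX]; j=2 S=114.8405 intr=0.0000 cont=4.0496 V=4.0496[hold]  S*(2)=100.8200
k=1: j=0 S=94.4653 intr=18.4447 cont=17.3127 V=18.4447[EX]; j=1 S=107.6022 intr=5.3078 cont=7.4998 V=7.4998[hold]  S*(1)=94.4653
k=0: j=0 S=100.8200 intr=12.0900 cont=12.1764 V=12.1764[hold]  S*(0)=-

price = 12.1764
boundary = - 94.4653 100.8200 94.4653 100.8200 94.4653 100.8200 107.6022
tree:
12.1764
18.4447 7.4998
24.3988 12.0900 4.0496
29.9777 18.4447 7.1337 1.7137
35.2049 24.3988 12.0900 3.3910 0.4344
40.1026 29.9777 18.4447 6.5298 1.0005 0.0000
44.6917 35.2049 24.3988 12.0900 2.3044 0.0000 0.0000
48.9915 40.1026 29.9777 18.4447 5.3078 0.0000 0.0000 0.0000
53.0202 44.6917 35.2049 24.3988 12.0900 0.0000 0.0000 0.0000 0.0000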